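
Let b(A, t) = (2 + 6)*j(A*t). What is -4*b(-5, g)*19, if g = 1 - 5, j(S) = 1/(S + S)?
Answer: -76/5 ≈ -15.200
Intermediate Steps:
j(S) = 1/(2*S)
g = -4
b(A, t) = 4/(A*t) (b(A, t) = (2 + 6)*(1/(2*((A*t)))) = 8*((1/(A*t))/2) = 8*(1/(2*A*t)) = 4/(A*t))
-4*b(-5, g)*19 = -16/((-5)*(-4))*19 = -16*(-1)*(-1)/(5*4)*19 = -4*1/5*19 = -4/5*19 = -76/5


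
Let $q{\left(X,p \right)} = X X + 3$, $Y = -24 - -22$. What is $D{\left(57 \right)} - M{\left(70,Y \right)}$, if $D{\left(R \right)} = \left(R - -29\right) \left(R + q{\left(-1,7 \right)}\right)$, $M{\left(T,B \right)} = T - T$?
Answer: $5246$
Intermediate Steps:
$Y = -2$ ($Y = -24 + 22 = -2$)
$q{\left(X,p \right)} = 3 + X^{2}$ ($q{\left(X,p \right)} = X^{2} + 3 = 3 + X^{2}$)
$M{\left(T,B \right)} = 0$
$D{\left(R \right)} = \left(4 + R\right) \left(29 + R\right)$ ($D{\left(R \right)} = \left(R - -29\right) \left(R + \left(3 + \left(-1\right)^{2}\right)\right) = \left(R + 29\right) \left(R + \left(3 + 1\right)\right) = \left(29 + R\right) \left(R + 4\right) = \left(29 + R\right) \left(4 + R\right) = \left(4 + R\right) \left(29 + R\right)$)
$D{\left(57 \right)} - M{\left(70,Y \right)} = \left(116 + 57^{2} + 33 \cdot 57\right) - 0 = \left(116 + 3249 + 1881\right) + 0 = 5246 + 0 = 5246$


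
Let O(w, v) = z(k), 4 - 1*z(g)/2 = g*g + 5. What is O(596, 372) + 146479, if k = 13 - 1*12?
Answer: 146475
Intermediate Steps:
k = 1 (k = 13 - 12 = 1)
z(g) = -2 - 2*g² (z(g) = 8 - 2*(g*g + 5) = 8 - 2*(g² + 5) = 8 - 2*(5 + g²) = 8 + (-10 - 2*g²) = -2 - 2*g²)
O(w, v) = -4 (O(w, v) = -2 - 2*1² = -2 - 2*1 = -2 - 2 = -4)
O(596, 372) + 146479 = -4 + 146479 = 146475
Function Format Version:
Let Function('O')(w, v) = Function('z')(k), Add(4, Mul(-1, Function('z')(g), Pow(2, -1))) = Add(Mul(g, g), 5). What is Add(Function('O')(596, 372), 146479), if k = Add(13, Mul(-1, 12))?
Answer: 146475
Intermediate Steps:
k = 1 (k = Add(13, -12) = 1)
Function('z')(g) = Add(-2, Mul(-2, Pow(g, 2))) (Function('z')(g) = Add(8, Mul(-2, Add(Mul(g, g), 5))) = Add(8, Mul(-2, Add(Pow(g, 2), 5))) = Add(8, Mul(-2, Add(5, Pow(g, 2)))) = Add(8, Add(-10, Mul(-2, Pow(g, 2)))) = Add(-2, Mul(-2, Pow(g, 2))))
Function('O')(w, v) = -4 (Function('O')(w, v) = Add(-2, Mul(-2, Pow(1, 2))) = Add(-2, Mul(-2, 1)) = Add(-2, -2) = -4)
Add(Function('O')(596, 372), 146479) = Add(-4, 146479) = 146475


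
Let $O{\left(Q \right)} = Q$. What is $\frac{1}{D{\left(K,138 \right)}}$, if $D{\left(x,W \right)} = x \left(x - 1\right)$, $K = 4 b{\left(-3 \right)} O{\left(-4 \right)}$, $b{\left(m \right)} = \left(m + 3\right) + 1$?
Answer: $\frac{1}{272} \approx 0.0036765$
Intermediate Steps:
$b{\left(m \right)} = 4 + m$ ($b{\left(m \right)} = \left(3 + m\right) + 1 = 4 + m$)
$K = -16$ ($K = 4 \left(4 - 3\right) \left(-4\right) = 4 \cdot 1 \left(-4\right) = 4 \left(-4\right) = -16$)
$D{\left(x,W \right)} = x \left(-1 + x\right)$
$\frac{1}{D{\left(K,138 \right)}} = \frac{1}{\left(-16\right) \left(-1 - 16\right)} = \frac{1}{\left(-16\right) \left(-17\right)} = \frac{1}{272}$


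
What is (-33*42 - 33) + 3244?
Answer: 1825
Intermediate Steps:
(-33*42 - 33) + 3244 = (-1386 - 33) + 3244 = -1419 + 3244 = 1825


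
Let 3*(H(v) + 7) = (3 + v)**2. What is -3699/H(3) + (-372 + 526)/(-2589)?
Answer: -9577481/12945 ≈ -739.86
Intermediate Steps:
H(v) = -7 + (3 + v)**2/3
-3699/H(3) + (-372 + 526)/(-2589) = -3699/(-7 + (3 + 3)**2/3) + (-372 + 526)/(-2589) = -3699/(-7 + (1/3)*6**2) + 154*(-1/2589) = -3699/(-7 + (1/3)*36) - 154/2589 = -3699/(-7 + 12) - 154/2589 = -3699/5 - 154/2589 = -9577481/12945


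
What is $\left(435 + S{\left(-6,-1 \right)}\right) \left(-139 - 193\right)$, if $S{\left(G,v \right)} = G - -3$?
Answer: $-143424$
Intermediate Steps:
$S{\left(G,v \right)} = 3 + G$ ($S{\left(G,v \right)} = G + 3 = 3 + G$)
$\left(435 + S{\left(-6,-1 \right)}\right) \left(-139 - 193\right) = \left(435 + \left(3 - 6\right)\right) \left(-139 - 193\right) = \left(435 - 3\right) \left(-332\right) = 432 \left(-332\right) = -143424$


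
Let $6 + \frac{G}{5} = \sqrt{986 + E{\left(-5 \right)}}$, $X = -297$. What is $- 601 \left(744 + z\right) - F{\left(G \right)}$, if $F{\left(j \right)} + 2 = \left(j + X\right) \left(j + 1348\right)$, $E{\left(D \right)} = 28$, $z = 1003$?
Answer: $-644309 - 64415 \sqrt{6} \approx -8.0209 \cdot 10^{5}$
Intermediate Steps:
$G = -30 + 65 \sqrt{6}$ ($G = -30 + 5 \sqrt{986 + 28} = -30 + 5 \sqrt{1014} = -30 + 5 \cdot 13 \sqrt{6} = -30 + 65 \sqrt{6} \approx 129.22$)
$F{\left(j \right)} = -2 + \left(-297 + j\right) \left(1348 + j\right)$ ($F{\left(j \right)} = -2 + \left(j - 297\right) \left(j + 1348\right) = -2 + \left(-297 + j\right) \left(1348 + j\right)$)
$- 601 \left(744 + z\right) - F{\left(G \right)} = - 601 \left(744 + 1003\right) - \left(-400358 + \left(-30 + 65 \sqrt{6}\right)^{2} + 1051 \left(-30 + 65 \sqrt{6}\right)\right) = \left(-601\right) 1747 - \left(-400358 + \left(-30 + 65 \sqrt{6}\right)^{2} - \left(31530 - 68315 \sqrt{6}\right)\right) = -1049947 - \left(-431888 + \left(-30 + 65 \sqrt{6}\right)^{2} + 68315 \sqrt{6}\right) = -618059 - \left(-30 + 65 \sqrt{6}\right)^{2} - 68315 \sqrt{6}$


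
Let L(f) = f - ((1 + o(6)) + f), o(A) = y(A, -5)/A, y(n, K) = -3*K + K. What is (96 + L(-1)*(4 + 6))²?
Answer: 43264/9 ≈ 4807.1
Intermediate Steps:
y(n, K) = -2*K
o(A) = 10/A (o(A) = (-2*(-5))/A = 10/A)
L(f) = -8/3 (L(f) = f - ((1 + 10/6) + f) = f - ((1 + 10*(⅙)) + f) = f - ((1 + 5/3) + f) = f - (8/3 + f) = f + (-8/3 - f) = -8/3)
(96 + L(-1)*(4 + 6))² = (96 - 8*(4 + 6)/3)² = (96 - 8/3*10)² = (96 - 80/3)² = (208/3)² = 43264/9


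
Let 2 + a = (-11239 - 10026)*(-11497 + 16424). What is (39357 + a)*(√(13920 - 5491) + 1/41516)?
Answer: -26183325/10379 - 104733300*√8429 ≈ -9.6155e+9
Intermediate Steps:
a = -104772657 (a = -2 + (-11239 - 10026)*(-11497 + 16424) = -2 - 21265*4927 = -2 - 104772655 = -104772657)
(39357 + a)*(√(13920 - 5491) + 1/41516) = (39357 - 104772657)*(√(13920 - 5491) + 1/41516) = -104733300*(√8429 + 1/41516) = -104733300*(1/41516 + √8429) = -26183325/10379 - 104733300*√8429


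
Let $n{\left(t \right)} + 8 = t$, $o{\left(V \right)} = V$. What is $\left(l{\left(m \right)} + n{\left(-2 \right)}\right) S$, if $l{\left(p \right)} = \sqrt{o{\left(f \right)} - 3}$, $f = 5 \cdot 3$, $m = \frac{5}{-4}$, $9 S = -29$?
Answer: $\frac{290}{9} - \frac{58 \sqrt{3}}{9} \approx 21.06$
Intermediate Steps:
$S = - \frac{29}{9}$ ($S = \frac{1}{9} \left(-29\right) = - \frac{29}{9} \approx -3.2222$)
$m = - \frac{5}{4}$ ($m = 5 \left(- \frac{1}{4}\right) = - \frac{5}{4} \approx -1.25$)
$f = 15$
$n{\left(t \right)} = -8 + t$
$l{\left(p \right)} = 2 \sqrt{3}$ ($l{\left(p \right)} = \sqrt{15 - 3} = \sqrt{12} = 2 \sqrt{3}$)
$\left(l{\left(m \right)} + n{\left(-2 \right)}\right) S = \left(2 \sqrt{3} - 10\right) \left(- \frac{29}{9}\right) = \left(-10 + 2 \sqrt{3}\right) \left(- \frac{29}{9}\right) = \frac{290}{9} - \frac{58 \sqrt{3}}{9}$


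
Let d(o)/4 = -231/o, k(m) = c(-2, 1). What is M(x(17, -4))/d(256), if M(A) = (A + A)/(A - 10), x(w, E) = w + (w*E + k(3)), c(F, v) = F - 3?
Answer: -512/1089 ≈ -0.47016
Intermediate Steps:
c(F, v) = -3 + F
k(m) = -5 (k(m) = -3 - 2 = -5)
d(o) = -924/o (d(o) = 4*(-231/o) = -924/o)
x(w, E) = -5 + w + E*w (x(w, E) = w + (w*E - 5) = w + (E*w - 5) = w + (-5 + E*w) = -5 + w + E*w)
M(A) = 2*A/(-10 + A) (M(A) = (2*A)/(-10 + A) = 2*A/(-10 + A))
M(x(17, -4))/d(256) = (2*(-5 + 17 - 4*17)/(-10 + (-5 + 17 - 4*17)))/((-924/256)) = (2*(-5 + 17 - 68)/(-10 + (-5 + 17 - 68)))/((-924*1/256)) = (2*(-56)/(-10 - 56))/(-231/64) = (2*(-56)/(-66))*(-64/231) = (2*(-56)*(-1/66))*(-64/231) = (56/33)*(-64/231) = -512/1089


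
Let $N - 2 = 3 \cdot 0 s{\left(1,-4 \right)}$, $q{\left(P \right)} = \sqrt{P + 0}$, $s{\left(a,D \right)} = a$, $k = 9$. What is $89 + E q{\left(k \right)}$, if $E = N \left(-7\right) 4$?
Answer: $-79$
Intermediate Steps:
$q{\left(P \right)} = \sqrt{P}$
$N = 2$ ($N = 2 + 3 \cdot 0 \cdot 1 = 2 + 0 \cdot 1 = 2 + 0 = 2$)
$E = -56$ ($E = 2 \left(-7\right) 4 = \left(-14\right) 4 = -56$)
$89 + E q{\left(k \right)} = 89 - 56 \sqrt{9} = 89 - 168 = -79$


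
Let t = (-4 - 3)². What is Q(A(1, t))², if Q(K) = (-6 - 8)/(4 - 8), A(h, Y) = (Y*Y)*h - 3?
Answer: 49/4 ≈ 12.250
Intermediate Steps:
t = 49 (t = (-7)² = 49)
A(h, Y) = -3 + h*Y² (A(h, Y) = Y²*h - 3 = h*Y² - 3 = -3 + h*Y²)
Q(K) = 7/2 (Q(K) = -14/(-4) = -14*(-¼) = 7/2)
Q(A(1, t))² = (7/2)² = 49/4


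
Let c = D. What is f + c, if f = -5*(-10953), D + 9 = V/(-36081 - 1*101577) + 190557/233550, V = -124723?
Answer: 5433525243619/99228475 ≈ 54758.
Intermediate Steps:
D = -722189756/99228475 (D = -9 + (-124723/(-36081 - 1*101577) + 190557/233550) = -9 + (-124723/(-36081 - 101577) + 190557*(1/233550)) = -9 + (-124723/(-137658) + 21173/25950) = -9 + (-124723*(-1/137658) + 21173/25950) = -9 + (124723/137658 + 21173/25950) = -9 + 170866519/99228475 = -722189756/99228475 ≈ -7.2780)
f = 54765
c = -722189756/99228475 ≈ -7.2780
f + c = 54765 - 722189756/99228475 = 5433525243619/99228475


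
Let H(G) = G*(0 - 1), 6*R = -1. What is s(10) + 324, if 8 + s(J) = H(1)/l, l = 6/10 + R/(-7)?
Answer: 41186/131 ≈ 314.40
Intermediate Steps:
R = -1/6 (R = (1/6)*(-1) = -1/6 ≈ -0.16667)
l = 131/210 (l = 6/10 - 1/6/(-7) = 6*(1/10) - 1/6*(-1/7) = 3/5 + 1/42 = 131/210 ≈ 0.62381)
H(G) = -G (H(G) = G*(-1) = -G)
s(J) = -1258/131 (s(J) = -8 + (-1*1)/(131/210) = -8 - 1*210/131 = -8 - 210/131 = -1258/131)
s(10) + 324 = -1258/131 + 324 = 41186/131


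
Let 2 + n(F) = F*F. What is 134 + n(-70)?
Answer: 5032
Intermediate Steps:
n(F) = -2 + F² (n(F) = -2 + F*F = -2 + F²)
134 + n(-70) = 134 + (-2 + (-70)²) = 134 + (-2 + 4900) = 134 + 4898 = 5032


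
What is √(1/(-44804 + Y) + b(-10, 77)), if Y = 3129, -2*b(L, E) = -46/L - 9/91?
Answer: I*√1294753767307/758485 ≈ 1.5002*I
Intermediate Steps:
b(L, E) = 9/182 + 23/L (b(L, E) = -(-46/L - 9/91)/2 = -(-9/91 - 46/L)/2 = 9/182 + 23/L)
√(1/(-44804 + Y) + b(-10, 77)) = √(1/(-44804 + 3129) + (9/182 + 23/(-10))) = √(1/(-41675) + (9/182 + 23*(-⅒))) = √(-1/41675 + (9/182 - 23/10)) = √(-1/41675 - 1024/455) = √(-8535131/3792425) = I*√1294753767307/758485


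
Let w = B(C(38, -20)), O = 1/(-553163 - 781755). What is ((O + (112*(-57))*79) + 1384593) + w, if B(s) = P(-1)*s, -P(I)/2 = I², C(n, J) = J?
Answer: 1175124310645/1334918 ≈ 8.8030e+5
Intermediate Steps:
P(I) = -2*I²
O = -1/1334918 (O = 1/(-1334918) = -1/1334918 ≈ -7.4911e-7)
B(s) = -2*s (B(s) = (-2*(-1)²)*s = (-2*1)*s = -2*s)
w = 40 (w = -2*(-20) = 40)
((O + (112*(-57))*79) + 1384593) + w = ((-1/1334918 + (112*(-57))*79) + 1384593) + 40 = ((-1/1334918 - 6384*79) + 1384593) + 40 = ((-1/1334918 - 504336) + 1384593) + 40 = (-673247204449/1334918 + 1384593) + 40 = 1175070913925/1334918 + 40 = 1175124310645/1334918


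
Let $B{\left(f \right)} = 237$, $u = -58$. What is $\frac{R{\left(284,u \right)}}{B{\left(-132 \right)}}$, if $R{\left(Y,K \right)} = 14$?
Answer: $\frac{14}{237} \approx 0.059072$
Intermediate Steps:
$\frac{R{\left(284,u \right)}}{B{\left(-132 \right)}} = \frac{14}{237}$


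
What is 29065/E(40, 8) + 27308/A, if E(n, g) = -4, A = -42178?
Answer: -613006401/84356 ≈ -7266.9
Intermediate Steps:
29065/E(40, 8) + 27308/A = 29065/(-4) + 27308/(-42178) = 29065*(-¼) + 27308*(-1/42178) = -29065/4 - 13654/21089 = -613006401/84356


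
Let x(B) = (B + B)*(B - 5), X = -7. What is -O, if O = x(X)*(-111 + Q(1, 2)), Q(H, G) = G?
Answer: 18312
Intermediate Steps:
x(B) = 2*B*(-5 + B) (x(B) = (2*B)*(-5 + B) = 2*B*(-5 + B))
O = -18312 (O = (2*(-7)*(-5 - 7))*(-111 + 2) = (2*(-7)*(-12))*(-109) = 168*(-109) = -18312)
-O = -1*(-18312) = 18312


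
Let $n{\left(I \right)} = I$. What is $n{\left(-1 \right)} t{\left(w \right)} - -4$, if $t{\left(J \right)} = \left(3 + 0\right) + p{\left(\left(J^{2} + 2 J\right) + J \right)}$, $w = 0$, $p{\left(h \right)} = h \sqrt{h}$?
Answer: $1$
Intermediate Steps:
$p{\left(h \right)} = h^{\frac{3}{2}}$
$t{\left(J \right)} = 3 + \left(J^{2} + 3 J\right)^{\frac{3}{2}}$ ($t{\left(J \right)} = \left(3 + 0\right) + \left(\left(J^{2} + 2 J\right) + J\right)^{\frac{3}{2}} = 3 + \left(J^{2} + 3 J\right)^{\frac{3}{2}}$)
$n{\left(-1 \right)} t{\left(w \right)} - -4 = - (3 + \left(0 \left(3 + 0\right)\right)^{\frac{3}{2}}) - -4 = - (3 + \left(0 \cdot 3\right)^{\frac{3}{2}}) + 4 = - (3 + 0^{\frac{3}{2}}) + 4 = - (3 + 0) + 4 = \left(-1\right) 3 + 4 = -3 + 4 = 1$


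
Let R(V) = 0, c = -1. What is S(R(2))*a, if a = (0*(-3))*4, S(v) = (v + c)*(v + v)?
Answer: 0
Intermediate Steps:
S(v) = 2*v*(-1 + v) (S(v) = (v - 1)*(v + v) = (-1 + v)*(2*v) = 2*v*(-1 + v))
a = 0 (a = 0*4 = 0)
S(R(2))*a = (2*0*(-1 + 0))*0 = (2*0*(-1))*0 = 0*0 = 0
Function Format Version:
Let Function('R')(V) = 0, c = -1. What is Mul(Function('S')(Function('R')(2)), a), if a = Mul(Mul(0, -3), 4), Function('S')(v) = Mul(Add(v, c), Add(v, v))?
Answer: 0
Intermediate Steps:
Function('S')(v) = Mul(2, v, Add(-1, v)) (Function('S')(v) = Mul(Add(v, -1), Add(v, v)) = Mul(Add(-1, v), Mul(2, v)) = Mul(2, v, Add(-1, v)))
a = 0 (a = Mul(0, 4) = 0)
Mul(Function('S')(Function('R')(2)), a) = Mul(Mul(2, 0, Add(-1, 0)), 0) = Mul(Mul(2, 0, -1), 0) = Mul(0, 0) = 0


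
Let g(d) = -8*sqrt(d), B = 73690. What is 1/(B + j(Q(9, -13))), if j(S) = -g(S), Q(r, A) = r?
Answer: 1/73714 ≈ 1.3566e-5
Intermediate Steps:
j(S) = 8*sqrt(S) (j(S) = -(-8)*sqrt(S) = 8*sqrt(S))
1/(B + j(Q(9, -13))) = 1/(73690 + 8*sqrt(9)) = 1/(73690 + 8*3) = 1/(73690 + 24) = 1/73714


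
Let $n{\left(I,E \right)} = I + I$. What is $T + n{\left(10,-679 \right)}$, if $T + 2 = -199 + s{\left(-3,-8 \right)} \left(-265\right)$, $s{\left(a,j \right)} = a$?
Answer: $614$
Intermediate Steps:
$n{\left(I,E \right)} = 2 I$
$T = 594$ ($T = -2 - -596 = -2 + \left(-199 + 795\right) = -2 + 596 = 594$)
$T + n{\left(10,-679 \right)} = 594 + 2 \cdot 10 = 594 + 20 = 614$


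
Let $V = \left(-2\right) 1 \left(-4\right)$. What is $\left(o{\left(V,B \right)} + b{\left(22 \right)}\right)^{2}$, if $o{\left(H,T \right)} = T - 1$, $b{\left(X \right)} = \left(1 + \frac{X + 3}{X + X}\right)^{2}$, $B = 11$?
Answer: $\frac{581822641}{3748096} \approx 155.23$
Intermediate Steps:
$V = 8$ ($V = \left(-2\right) \left(-4\right) = 8$)
$b{\left(X \right)} = \left(1 + \frac{3 + X}{2 X}\right)^{2}$
$o{\left(H,T \right)} = -1 + T$
$\left(o{\left(V,B \right)} + b{\left(22 \right)}\right)^{2} = \left(\left(-1 + 11\right) + \frac{9 \left(1 + 22\right)^{2}}{4 \cdot 484}\right)^{2} = \left(10 + \frac{9}{4} \cdot \frac{1}{484} \cdot 23^{2}\right)^{2} = \left(10 + \frac{9}{4} \cdot \frac{1}{484} \cdot 529\right)^{2} = \left(10 + \frac{4761}{1936}\right)^{2} = \left(\frac{24121}{1936}\right)^{2} = \frac{581822641}{3748096}$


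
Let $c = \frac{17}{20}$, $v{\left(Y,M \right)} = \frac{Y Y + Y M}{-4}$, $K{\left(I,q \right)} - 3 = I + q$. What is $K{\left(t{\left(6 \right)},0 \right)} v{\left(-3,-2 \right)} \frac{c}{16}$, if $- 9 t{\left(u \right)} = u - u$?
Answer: $- \frac{153}{256} \approx -0.59766$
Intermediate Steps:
$t{\left(u \right)} = 0$ ($t{\left(u \right)} = - \frac{u - u}{9} = \left(- \frac{1}{9}\right) 0 = 0$)
$K{\left(I,q \right)} = 3 + I + q$ ($K{\left(I,q \right)} = 3 + \left(I + q\right) = 3 + I + q$)
$v{\left(Y,M \right)} = - \frac{Y^{2}}{4} - \frac{M Y}{4}$ ($v{\left(Y,M \right)} = \left(Y^{2} + M Y\right) \left(- \frac{1}{4}\right) = - \frac{Y^{2}}{4} - \frac{M Y}{4}$)
$c = \frac{17}{20}$ ($c = 17 \cdot \frac{1}{20} = \frac{17}{20} \approx 0.85$)
$K{\left(t{\left(6 \right)},0 \right)} v{\left(-3,-2 \right)} \frac{c}{16} = \left(3 + 0 + 0\right) \left(\left(- \frac{1}{4}\right) \left(-3\right) \left(-2 - 3\right)\right) \frac{17}{20 \cdot 16} = 3 \left(\left(- \frac{1}{4}\right) \left(-3\right) \left(-5\right)\right) \frac{17}{20} \cdot \frac{1}{16} = 3 \left(- \frac{15}{4}\right) \frac{17}{320} = \left(- \frac{45}{4}\right) \frac{17}{320} = - \frac{153}{256}$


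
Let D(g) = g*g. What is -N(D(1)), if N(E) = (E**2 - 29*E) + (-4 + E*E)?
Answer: 31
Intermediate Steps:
D(g) = g**2
N(E) = -4 - 29*E + 2*E**2 (N(E) = (E**2 - 29*E) + (-4 + E**2) = -4 - 29*E + 2*E**2)
-N(D(1)) = -(-4 - 29*1**2 + 2*(1**2)**2) = -(-4 - 29*1 + 2*1**2) = -(-4 - 29 + 2*1) = -(-4 - 29 + 2) = -1*(-31) = 31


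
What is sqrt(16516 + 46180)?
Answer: 2*sqrt(15674) ≈ 250.39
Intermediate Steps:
sqrt(16516 + 46180) = sqrt(62696) = 2*sqrt(15674)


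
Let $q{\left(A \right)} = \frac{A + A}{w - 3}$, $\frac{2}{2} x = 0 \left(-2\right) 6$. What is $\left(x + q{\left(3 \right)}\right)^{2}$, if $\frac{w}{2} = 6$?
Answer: $\frac{4}{9} \approx 0.44444$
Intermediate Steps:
$w = 12$ ($w = 2 \cdot 6 = 12$)
$x = 0$ ($x = 0 \left(-2\right) 6 = 0 \cdot 6 = 0$)
$q{\left(A \right)} = \frac{2 A}{9}$ ($q{\left(A \right)} = \frac{A + A}{12 - 3} = \frac{2 A}{9}$)
$\left(x + q{\left(3 \right)}\right)^{2} = \left(0 + \frac{2}{9} \cdot 3\right)^{2} = \left(0 + \frac{2}{3}\right)^{2} = \left(\frac{2}{3}\right)^{2} = \frac{4}{9}$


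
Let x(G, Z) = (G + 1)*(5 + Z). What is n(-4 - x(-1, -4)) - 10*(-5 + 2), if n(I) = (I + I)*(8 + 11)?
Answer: -122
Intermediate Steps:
x(G, Z) = (1 + G)*(5 + Z)
n(I) = 38*I (n(I) = (2*I)*19 = 38*I)
n(-4 - x(-1, -4)) - 10*(-5 + 2) = 38*(-4 - (5 - 4 + 5*(-1) - 1*(-4))) - 10*(-5 + 2) = 38*(-4 - (5 - 4 - 5 + 4)) - 10*(-3) = 38*(-4 - 1*0) + 30 = 38*(-4 + 0) + 30 = 38*(-4) + 30 = -152 + 30 = -122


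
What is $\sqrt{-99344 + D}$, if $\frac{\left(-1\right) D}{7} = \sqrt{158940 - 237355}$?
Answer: $\sqrt{-99344 - 7 i \sqrt{78415}} \approx 3.109 - 315.2 i$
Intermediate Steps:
$D = - 7 i \sqrt{78415}$ ($D = - 7 \sqrt{158940 - 237355} = - 7 \sqrt{-78415} = - 7 i \sqrt{78415} \approx - 1960.2 i$)
$\sqrt{-99344 + D} = \sqrt{-99344 - 7 i \sqrt{78415}}$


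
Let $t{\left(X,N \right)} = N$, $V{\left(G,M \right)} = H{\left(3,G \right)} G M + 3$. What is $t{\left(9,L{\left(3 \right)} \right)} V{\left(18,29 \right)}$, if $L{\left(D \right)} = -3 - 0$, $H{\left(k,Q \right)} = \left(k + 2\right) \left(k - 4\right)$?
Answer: $7821$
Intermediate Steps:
$H{\left(k,Q \right)} = \left(-4 + k\right) \left(2 + k\right)$ ($H{\left(k,Q \right)} = \left(2 + k\right) \left(-4 + k\right) = \left(-4 + k\right) \left(2 + k\right)$)
$V{\left(G,M \right)} = 3 - 5 G M$ ($V{\left(G,M \right)} = \left(-8 + 3^{2} - 6\right) G M + 3 = \left(-8 + 9 - 6\right) G M + 3 = - 5 G M + 3 = 3 - 5 G M$)
$L{\left(D \right)} = -3$ ($L{\left(D \right)} = -3 + 0 = -3$)
$t{\left(9,L{\left(3 \right)} \right)} V{\left(18,29 \right)} = - 3 \left(3 - 90 \cdot 29\right) = - 3 \left(3 - 2610\right) = \left(-3\right) \left(-2607\right) = 7821$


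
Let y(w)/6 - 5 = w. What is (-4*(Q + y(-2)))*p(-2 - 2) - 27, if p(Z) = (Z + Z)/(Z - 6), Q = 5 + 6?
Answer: -599/5 ≈ -119.80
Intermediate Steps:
y(w) = 30 + 6*w
Q = 11
p(Z) = 2*Z/(-6 + Z) (p(Z) = (2*Z)/(-6 + Z) = 2*Z/(-6 + Z))
(-4*(Q + y(-2)))*p(-2 - 2) - 27 = (-4*(11 + (30 + 6*(-2))))*(2*(-2 - 2)/(-6 + (-2 - 2))) - 27 = (-4*(11 + (30 - 12)))*(2*(-4)/(-6 - 4)) - 27 = (-4*(11 + 18))*(2*(-4)/(-10)) - 27 = (-4*29)*(2*(-4)*(-1/10)) - 27 = -116*4/5 - 27 = -464/5 - 27 = -599/5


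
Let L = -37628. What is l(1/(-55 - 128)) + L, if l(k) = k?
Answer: -6885925/183 ≈ -37628.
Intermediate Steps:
l(1/(-55 - 128)) + L = 1/(-55 - 128) - 37628 = 1/(-183) - 37628 = -1/183 - 37628 = -6885925/183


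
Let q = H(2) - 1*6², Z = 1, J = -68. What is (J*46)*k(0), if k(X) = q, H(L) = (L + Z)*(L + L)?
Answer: 75072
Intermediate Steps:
H(L) = 2*L*(1 + L) (H(L) = (L + 1)*(L + L) = (1 + L)*(2*L) = 2*L*(1 + L))
q = -24 (q = 2*2*(1 + 2) - 1*6² = 2*2*3 - 1*36 = 12 - 36 = -24)
k(X) = -24
(J*46)*k(0) = -68*46*(-24) = -3128*(-24) = 75072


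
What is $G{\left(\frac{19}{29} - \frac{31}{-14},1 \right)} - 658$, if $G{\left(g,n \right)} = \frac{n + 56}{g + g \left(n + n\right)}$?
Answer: $- \frac{758856}{1165} \approx -651.38$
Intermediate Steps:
$G{\left(g,n \right)} = \frac{56 + n}{g + 2 g n}$ ($G{\left(g,n \right)} = \frac{56 + n}{g + g 2 n} = \frac{56 + n}{g + 2 g n}$)
$G{\left(\frac{19}{29} - \frac{31}{-14},1 \right)} - 658 = \frac{56 + 1}{\left(\frac{19}{29} - \frac{31}{-14}\right) \left(1 + 2 \cdot 1\right)} - 658 = \frac{1}{19 \cdot \frac{1}{29} - - \frac{31}{14}} \frac{1}{1 + 2} \cdot 57 - 658 = \frac{1}{\frac{19}{29} + \frac{31}{14}} \cdot \frac{1}{3} \cdot 57 - 658 = \frac{1}{\frac{1165}{406}} \cdot \frac{1}{3} \cdot 57 - 658 = \frac{406}{1165} \cdot \frac{1}{3} \cdot 57 - 658 = \frac{7714}{1165} - 658 = - \frac{758856}{1165}$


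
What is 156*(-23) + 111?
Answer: -3477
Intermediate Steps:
156*(-23) + 111 = -3588 + 111 = -3477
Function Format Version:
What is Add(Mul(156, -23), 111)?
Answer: -3477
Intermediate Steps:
Add(Mul(156, -23), 111) = Add(-3588, 111) = -3477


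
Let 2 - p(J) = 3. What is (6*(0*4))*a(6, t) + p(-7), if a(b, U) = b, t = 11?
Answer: -1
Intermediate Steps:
p(J) = -1 (p(J) = 2 - 1*3 = 2 - 3 = -1)
(6*(0*4))*a(6, t) + p(-7) = (6*(0*4))*6 - 1 = (6*0)*6 - 1 = 0*6 - 1 = 0 - 1 = -1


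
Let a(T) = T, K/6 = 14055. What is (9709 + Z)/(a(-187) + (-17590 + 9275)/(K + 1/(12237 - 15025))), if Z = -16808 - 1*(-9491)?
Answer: -43260615176/3383779501 ≈ -12.785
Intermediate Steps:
K = 84330 (K = 6*14055 = 84330)
Z = -7317 (Z = -16808 + 9491 = -7317)
(9709 + Z)/(a(-187) + (-17590 + 9275)/(K + 1/(12237 - 15025))) = (9709 - 7317)/(-187 + (-17590 + 9275)/(84330 + 1/(12237 - 15025))) = 2392/(-187 - 8315/(84330 + 1/(-2788))) = 2392/(-187 - 8315/(84330 - 1/2788)) = 2392/(-187 - 8315/235112039/2788) = 2392/(-187 - 8315*2788/235112039) = 2392/(-187 - 23182220/235112039) = 2392/(-43989133513/235112039) = 2392*(-235112039/43989133513) = -43260615176/3383779501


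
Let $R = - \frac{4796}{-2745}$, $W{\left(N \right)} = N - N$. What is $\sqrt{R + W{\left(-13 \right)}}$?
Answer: $\frac{2 \sqrt{365695}}{915} \approx 1.3218$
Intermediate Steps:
$W{\left(N \right)} = 0$
$R = \frac{4796}{2745}$ ($R = \left(-4796\right) \left(- \frac{1}{2745}\right) = \frac{4796}{2745} \approx 1.7472$)
$\sqrt{R + W{\left(-13 \right)}} = \sqrt{\frac{4796}{2745} + 0} = \sqrt{\frac{4796}{2745}} = \frac{2 \sqrt{365695}}{915}$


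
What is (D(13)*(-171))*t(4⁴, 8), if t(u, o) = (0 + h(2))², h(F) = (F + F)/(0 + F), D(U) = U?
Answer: -8892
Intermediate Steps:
h(F) = 2 (h(F) = (2*F)/F = 2)
t(u, o) = 4 (t(u, o) = (0 + 2)² = 2² = 4)
(D(13)*(-171))*t(4⁴, 8) = (13*(-171))*4 = -2223*4 = -8892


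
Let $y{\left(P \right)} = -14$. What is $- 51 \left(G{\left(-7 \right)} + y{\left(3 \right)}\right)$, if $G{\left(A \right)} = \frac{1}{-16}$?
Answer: $\frac{11475}{16} \approx 717.19$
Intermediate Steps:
$G{\left(A \right)} = - \frac{1}{16}$
$- 51 \left(G{\left(-7 \right)} + y{\left(3 \right)}\right) = - 51 \left(- \frac{1}{16} - 14\right) = \left(-51\right) \left(- \frac{225}{16}\right) = \frac{11475}{16}$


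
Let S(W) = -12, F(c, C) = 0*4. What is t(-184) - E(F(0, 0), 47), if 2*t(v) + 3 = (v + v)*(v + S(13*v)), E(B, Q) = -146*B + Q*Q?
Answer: 67707/2 ≈ 33854.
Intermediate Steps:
F(c, C) = 0
E(B, Q) = Q**2 - 146*B (E(B, Q) = -146*B + Q**2 = Q**2 - 146*B)
t(v) = -3/2 + v*(-12 + v) (t(v) = -3/2 + ((v + v)*(v - 12))/2 = -3/2 + ((2*v)*(-12 + v))/2 = -3/2 + (2*v*(-12 + v))/2 = -3/2 + v*(-12 + v))
t(-184) - E(F(0, 0), 47) = (-3/2 + (-184)**2 - 12*(-184)) - (47**2 - 146*0) = (-3/2 + 33856 + 2208) - (2209 + 0) = 72125/2 - 1*2209 = 72125/2 - 2209 = 67707/2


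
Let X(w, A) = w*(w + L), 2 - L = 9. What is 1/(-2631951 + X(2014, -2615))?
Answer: 1/1410147 ≈ 7.0915e-7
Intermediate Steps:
L = -7 (L = 2 - 1*9 = 2 - 9 = -7)
X(w, A) = w*(-7 + w) (X(w, A) = w*(w - 7) = w*(-7 + w))
1/(-2631951 + X(2014, -2615)) = 1/(-2631951 + 2014*(-7 + 2014)) = 1/(-2631951 + 2014*2007) = 1/(-2631951 + 4042098) = 1/1410147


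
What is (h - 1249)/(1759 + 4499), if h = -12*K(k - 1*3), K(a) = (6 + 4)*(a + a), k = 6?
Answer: -1969/6258 ≈ -0.31464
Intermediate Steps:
K(a) = 20*a (K(a) = 10*(2*a) = 20*a)
h = -720 (h = -240*(6 - 1*3) = -240*(6 - 3) = -240*3 = -12*60 = -720)
(h - 1249)/(1759 + 4499) = (-720 - 1249)/(1759 + 4499) = -1969/6258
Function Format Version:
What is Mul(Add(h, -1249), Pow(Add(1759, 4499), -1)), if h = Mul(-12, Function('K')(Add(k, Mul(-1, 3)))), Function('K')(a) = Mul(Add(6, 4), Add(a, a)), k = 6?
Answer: Rational(-1969, 6258) ≈ -0.31464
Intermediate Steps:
Function('K')(a) = Mul(20, a) (Function('K')(a) = Mul(10, Mul(2, a)) = Mul(20, a))
h = -720 (h = Mul(-12, Mul(20, Add(6, Mul(-1, 3)))) = Mul(-12, Mul(20, Add(6, -3))) = Mul(-12, Mul(20, 3)) = Mul(-12, 60) = -720)
Mul(Add(h, -1249), Pow(Add(1759, 4499), -1)) = Mul(Add(-720, -1249), Pow(Add(1759, 4499), -1)) = Mul(-1969, Pow(6258, -1)) = Mul(-1969, Rational(1, 6258)) = Rational(-1969, 6258)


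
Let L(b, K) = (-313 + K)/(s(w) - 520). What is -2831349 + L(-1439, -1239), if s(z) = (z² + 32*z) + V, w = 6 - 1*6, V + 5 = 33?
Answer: -348255539/123 ≈ -2.8313e+6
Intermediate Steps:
V = 28 (V = -5 + 33 = 28)
w = 0 (w = 6 - 6 = 0)
s(z) = 28 + z² + 32*z (s(z) = (z² + 32*z) + 28 = 28 + z² + 32*z)
L(b, K) = 313/492 - K/492 (L(b, K) = (-313 + K)/((28 + 0² + 32*0) - 520) = (-313 + K)/((28 + 0 + 0) - 520) = (-313 + K)/(28 - 520) = (-313 + K)/(-492) = (-313 + K)*(-1/492) = 313/492 - K/492)
-2831349 + L(-1439, -1239) = -2831349 + (313/492 - 1/492*(-1239)) = -2831349 + (313/492 + 413/164) = -2831349 + 388/123 = -348255539/123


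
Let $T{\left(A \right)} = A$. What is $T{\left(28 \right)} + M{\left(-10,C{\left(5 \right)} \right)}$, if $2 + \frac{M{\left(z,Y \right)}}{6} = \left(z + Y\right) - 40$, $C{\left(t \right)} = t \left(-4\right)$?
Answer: $-404$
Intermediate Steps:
$C{\left(t \right)} = - 4 t$
$M{\left(z,Y \right)} = -252 + 6 Y + 6 z$ ($M{\left(z,Y \right)} = -12 + 6 \left(\left(z + Y\right) - 40\right) = -12 + 6 \left(\left(Y + z\right) - 40\right) = -12 + 6 \left(-40 + Y + z\right) = -12 + \left(-240 + 6 Y + 6 z\right) = -252 + 6 Y + 6 z$)
$T{\left(28 \right)} + M{\left(-10,C{\left(5 \right)} \right)} = 28 + \left(-252 + 6 \left(\left(-4\right) 5\right) + 6 \left(-10\right)\right) = 28 - 432 = -404$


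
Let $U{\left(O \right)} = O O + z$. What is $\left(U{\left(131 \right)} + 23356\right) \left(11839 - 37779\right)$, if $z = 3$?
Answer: $-1051088800$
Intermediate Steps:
$U{\left(O \right)} = 3 + O^{2}$ ($U{\left(O \right)} = O O + 3 = O^{2} + 3 = 3 + O^{2}$)
$\left(U{\left(131 \right)} + 23356\right) \left(11839 - 37779\right) = \left(\left(3 + 131^{2}\right) + 23356\right) \left(11839 - 37779\right) = \left(\left(3 + 17161\right) + 23356\right) \left(-25940\right) = \left(17164 + 23356\right) \left(-25940\right) = 40520 \left(-25940\right) = -1051088800$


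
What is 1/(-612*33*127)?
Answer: -1/2564892 ≈ -3.8988e-7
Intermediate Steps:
1/(-612*33*127) = 1/(-153*132*127) = 1/(-20196*127) = 1/(-2564892) = -1/2564892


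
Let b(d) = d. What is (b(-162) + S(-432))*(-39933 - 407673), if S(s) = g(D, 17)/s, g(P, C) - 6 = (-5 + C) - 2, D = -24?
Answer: 72528750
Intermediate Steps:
g(P, C) = -1 + C (g(P, C) = 6 + ((-5 + C) - 2) = 6 + (-7 + C) = -1 + C)
S(s) = 16/s (S(s) = (-1 + 17)/s = 16/s)
(b(-162) + S(-432))*(-39933 - 407673) = (-162 + 16/(-432))*(-39933 - 407673) = (-162 + 16*(-1/432))*(-447606) = (-162 - 1/27)*(-447606) = -4375/27*(-447606) = 72528750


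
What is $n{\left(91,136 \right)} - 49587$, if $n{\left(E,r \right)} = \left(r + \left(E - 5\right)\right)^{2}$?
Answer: $-303$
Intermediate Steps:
$n{\left(E,r \right)} = \left(-5 + E + r\right)^{2}$ ($n{\left(E,r \right)} = \left(r + \left(-5 + E\right)\right)^{2} = \left(-5 + E + r\right)^{2}$)
$n{\left(91,136 \right)} - 49587 = \left(-5 + 91 + 136\right)^{2} - 49587 = 222^{2} - 49587 = 49284 - 49587 = -303$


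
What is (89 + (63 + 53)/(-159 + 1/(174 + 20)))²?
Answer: 7413100735401/951414025 ≈ 7791.7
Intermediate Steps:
(89 + (63 + 53)/(-159 + 1/(174 + 20)))² = (89 + 116/(-159 + 1/194))² = (89 + 116/(-30845/194))² = (89 + 116*(-194/30845))² = (89 - 22504/30845)² = (2722701/30845)² = 7413100735401/951414025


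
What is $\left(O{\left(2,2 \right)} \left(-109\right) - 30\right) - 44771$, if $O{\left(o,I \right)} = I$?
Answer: $-45019$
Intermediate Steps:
$\left(O{\left(2,2 \right)} \left(-109\right) - 30\right) - 44771 = \left(2 \left(-109\right) - 30\right) - 44771 = \left(-218 - 30\right) - 44771 = -248 - 44771 = -45019$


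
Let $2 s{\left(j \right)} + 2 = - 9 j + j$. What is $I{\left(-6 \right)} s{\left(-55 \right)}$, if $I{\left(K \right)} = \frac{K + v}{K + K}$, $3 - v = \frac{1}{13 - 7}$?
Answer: $\frac{1387}{24} \approx 57.792$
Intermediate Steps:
$v = \frac{17}{6}$ ($v = 3 - \frac{1}{13 - 7} = 3 - \frac{1}{6} = \frac{17}{6} \approx 2.8333$)
$s{\left(j \right)} = -1 - 4 j$ ($s{\left(j \right)} = -1 + \frac{- 9 j + j}{2} = -1 + \frac{\left(-8\right) j}{2} = -1 - 4 j$)
$I{\left(K \right)} = \frac{\frac{17}{6} + K}{2 K}$ ($I{\left(K \right)} = \frac{K + \frac{17}{6}}{K + K} = \frac{\frac{17}{6} + K}{2 K}$)
$I{\left(-6 \right)} s{\left(-55 \right)} = \frac{17 + 6 \left(-6\right)}{12 \left(-6\right)} \left(-1 - -220\right) = \frac{1}{12} \left(- \frac{1}{6}\right) \left(17 - 36\right) \left(-1 + 220\right) = \frac{1}{12} \left(- \frac{1}{6}\right) \left(-19\right) 219 = \frac{19}{72} \cdot 219 = \frac{1387}{24}$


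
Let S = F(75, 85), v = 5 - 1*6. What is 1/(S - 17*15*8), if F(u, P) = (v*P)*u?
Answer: -1/8415 ≈ -0.00011884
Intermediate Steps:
v = -1 (v = 5 - 6 = -1)
F(u, P) = -P*u (F(u, P) = (-P)*u = -P*u)
S = -6375 (S = -1*85*75 = -6375)
1/(S - 17*15*8) = 1/(-6375 - 17*15*8) = 1/(-6375 - 255*8) = 1/(-6375 - 2040) = 1/(-8415) = -1/8415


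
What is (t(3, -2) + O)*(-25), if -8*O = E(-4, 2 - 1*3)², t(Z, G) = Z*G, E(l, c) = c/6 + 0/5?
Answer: 43225/288 ≈ 150.09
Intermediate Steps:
E(l, c) = c/6 (E(l, c) = c*(⅙) + 0*(⅕) = c/6 + 0 = c/6)
t(Z, G) = G*Z
O = -1/288 (O = -(2 - 1*3)²/36/8 = -(2 - 3)²/36/8 = -((⅙)*(-1))²/8 = -(-⅙)²/8 = -⅛*1/36 = -1/288 ≈ -0.0034722)
(t(3, -2) + O)*(-25) = (-2*3 - 1/288)*(-25) = (-6 - 1/288)*(-25) = -1729/288*(-25) = 43225/288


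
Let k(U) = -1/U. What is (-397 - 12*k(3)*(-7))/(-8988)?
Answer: 425/8988 ≈ 0.047285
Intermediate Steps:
(-397 - 12*k(3)*(-7))/(-8988) = (-397 - (-12)/3*(-7))/(-8988) = (-397 - (-12)/3*(-7))*(-1/8988) = (-397 - 12*(-⅓)*(-7))*(-1/8988) = (-397 + 4*(-7))*(-1/8988) = (-397 - 28)*(-1/8988) = -425*(-1/8988) = 425/8988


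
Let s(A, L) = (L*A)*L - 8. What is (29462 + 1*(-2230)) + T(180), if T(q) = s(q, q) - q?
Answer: 5859044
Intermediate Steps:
s(A, L) = -8 + A*L² (s(A, L) = (A*L)*L - 8 = A*L² - 8 = -8 + A*L²)
T(q) = -8 + q³ - q (T(q) = (-8 + q*q²) - q = (-8 + q³) - q = -8 + q³ - q)
(29462 + 1*(-2230)) + T(180) = (29462 + 1*(-2230)) + (-8 + 180³ - 1*180) = (29462 - 2230) + (-8 + 5832000 - 180) = 27232 + 5831812 = 5859044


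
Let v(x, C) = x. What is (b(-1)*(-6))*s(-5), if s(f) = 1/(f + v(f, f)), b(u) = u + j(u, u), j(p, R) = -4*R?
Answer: 9/5 ≈ 1.8000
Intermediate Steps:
b(u) = -3*u (b(u) = u - 4*u = -3*u)
s(f) = 1/(2*f) (s(f) = 1/(f + f) = 1/(2*f))
(b(-1)*(-6))*s(-5) = (-3*(-1)*(-6))*((½)/(-5)) = (3*(-6))*((½)*(-⅕)) = -18*(-⅒) = 9/5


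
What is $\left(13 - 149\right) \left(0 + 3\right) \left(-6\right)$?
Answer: $2448$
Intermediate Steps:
$\left(13 - 149\right) \left(0 + 3\right) \left(-6\right) = - 136 \cdot 3 \left(-6\right) = \left(-136\right) \left(-18\right) = 2448$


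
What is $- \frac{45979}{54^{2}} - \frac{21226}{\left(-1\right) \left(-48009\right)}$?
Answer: $- \frac{756433609}{46664748} \approx -16.21$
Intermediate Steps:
$- \frac{45979}{54^{2}} - \frac{21226}{\left(-1\right) \left(-48009\right)} = - \frac{45979}{2916} - \frac{21226}{48009} = - \frac{756433609}{46664748}$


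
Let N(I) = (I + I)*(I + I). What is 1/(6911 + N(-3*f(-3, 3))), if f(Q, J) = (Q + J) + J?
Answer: 1/7235 ≈ 0.00013822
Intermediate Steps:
f(Q, J) = Q + 2*J (f(Q, J) = (J + Q) + J = Q + 2*J)
N(I) = 4*I² (N(I) = (2*I)*(2*I) = 4*I²)
1/(6911 + N(-3*f(-3, 3))) = 1/(6911 + 4*(-3*(-3 + 2*3))²) = 1/(6911 + 4*(-3*(-3 + 6))²) = 1/(6911 + 4*(-3*3)²) = 1/(6911 + 4*(-9)²) = 1/(6911 + 4*81) = 1/(6911 + 324) = 1/7235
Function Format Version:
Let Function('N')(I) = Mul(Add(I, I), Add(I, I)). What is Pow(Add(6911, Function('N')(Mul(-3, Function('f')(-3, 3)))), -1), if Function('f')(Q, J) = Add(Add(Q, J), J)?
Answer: Rational(1, 7235) ≈ 0.00013822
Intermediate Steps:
Function('f')(Q, J) = Add(Q, Mul(2, J)) (Function('f')(Q, J) = Add(Add(J, Q), J) = Add(Q, Mul(2, J)))
Function('N')(I) = Mul(4, Pow(I, 2)) (Function('N')(I) = Mul(Mul(2, I), Mul(2, I)) = Mul(4, Pow(I, 2)))
Pow(Add(6911, Function('N')(Mul(-3, Function('f')(-3, 3)))), -1) = Pow(Add(6911, Mul(4, Pow(Mul(-3, Add(-3, Mul(2, 3))), 2))), -1) = Pow(Add(6911, Mul(4, Pow(Mul(-3, Add(-3, 6)), 2))), -1) = Pow(Add(6911, Mul(4, Pow(Mul(-3, 3), 2))), -1) = Pow(Add(6911, Mul(4, Pow(-9, 2))), -1) = Pow(Add(6911, Mul(4, 81)), -1) = Pow(Add(6911, 324), -1) = Pow(7235, -1) = Rational(1, 7235)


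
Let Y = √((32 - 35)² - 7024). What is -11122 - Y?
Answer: -11122 - I*√7015 ≈ -11122.0 - 83.756*I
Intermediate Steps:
Y = I*√7015 (Y = √((-3)² - 7024) = √(9 - 7024) = √(-7015) = I*√7015 ≈ 83.756*I)
-11122 - Y = -11122 - I*√7015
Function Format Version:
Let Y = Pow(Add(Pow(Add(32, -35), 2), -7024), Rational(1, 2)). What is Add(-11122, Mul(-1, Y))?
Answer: Add(-11122, Mul(-1, I, Pow(7015, Rational(1, 2)))) ≈ Add(-11122., Mul(-83.756, I))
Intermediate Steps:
Y = Mul(I, Pow(7015, Rational(1, 2))) (Y = Pow(Add(Pow(-3, 2), -7024), Rational(1, 2)) = Pow(Add(9, -7024), Rational(1, 2)) = Pow(-7015, Rational(1, 2)) = Mul(I, Pow(7015, Rational(1, 2))) ≈ Mul(83.756, I))
Add(-11122, Mul(-1, Y)) = Add(-11122, Mul(-1, Mul(I, Pow(7015, Rational(1, 2))))) = Add(-11122, Mul(-1, I, Pow(7015, Rational(1, 2))))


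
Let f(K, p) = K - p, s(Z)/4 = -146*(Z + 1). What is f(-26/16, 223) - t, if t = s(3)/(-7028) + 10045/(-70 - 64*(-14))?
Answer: -196643239/829304 ≈ -237.12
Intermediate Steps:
s(Z) = -584 - 584*Z (s(Z) = 4*(-146*(Z + 1)) = 4*(-146*(1 + Z)) = 4*(-146 - 146*Z) = -584 - 584*Z)
t = 2590207/207326 (t = (-584 - 584*3)/(-7028) + 10045/(-70 - 64*(-14)) = (-584 - 1752)*(-1/7028) + 10045/(-70 + 896) = -2336*(-1/7028) + 10045/826 = 584/1757 + 10045*(1/826) = 584/1757 + 1435/118 = 2590207/207326 ≈ 12.493)
f(-26/16, 223) - t = (-26/16 - 1*223) - 1*2590207/207326 = (-26*1/16 - 223) - 2590207/207326 = (-13/8 - 223) - 2590207/207326 = -1797/8 - 2590207/207326 = -196643239/829304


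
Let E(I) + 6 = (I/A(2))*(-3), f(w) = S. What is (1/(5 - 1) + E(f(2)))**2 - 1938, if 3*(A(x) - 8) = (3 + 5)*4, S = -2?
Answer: -93518/49 ≈ -1908.5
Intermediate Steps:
A(x) = 56/3 (A(x) = 8 + ((3 + 5)*4)/3 = 8 + (8*4)/3 = 8 + (1/3)*32 = 8 + 32/3 = 56/3)
f(w) = -2
E(I) = -6 - 9*I/56 (E(I) = -6 + (I/(56/3))*(-3) = -6 + (I*(3/56))*(-3) = -6 + (3*I/56)*(-3) = -6 - 9*I/56)
(1/(5 - 1) + E(f(2)))**2 - 1938 = (1/(5 - 1) + (-6 - 9/56*(-2)))**2 - 1938 = (1/4 + (-6 + 9/28))**2 - 1938 = (1*(1/4) - 159/28)**2 - 1938 = (1/4 - 159/28)**2 - 1938 = (-38/7)**2 - 1938 = 1444/49 - 1938 = -93518/49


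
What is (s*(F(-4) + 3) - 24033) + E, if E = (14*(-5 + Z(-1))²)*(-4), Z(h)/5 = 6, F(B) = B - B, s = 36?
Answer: -58925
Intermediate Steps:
F(B) = 0
Z(h) = 30 (Z(h) = 5*6 = 30)
E = -35000 (E = (14*(-5 + 30)²)*(-4) = (14*25²)*(-4) = (14*625)*(-4) = 8750*(-4) = -35000)
(s*(F(-4) + 3) - 24033) + E = (36*(0 + 3) - 24033) - 35000 = (36*3 - 24033) - 35000 = (108 - 24033) - 35000 = -23925 - 35000 = -58925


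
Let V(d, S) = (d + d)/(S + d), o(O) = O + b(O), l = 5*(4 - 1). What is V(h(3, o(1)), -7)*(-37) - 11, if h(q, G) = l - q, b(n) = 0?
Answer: -943/5 ≈ -188.60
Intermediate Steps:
l = 15 (l = 5*3 = 15)
o(O) = O (o(O) = O + 0 = O)
h(q, G) = 15 - q
V(d, S) = 2*d/(S + d) (V(d, S) = (2*d)/(S + d) = 2*d/(S + d))
V(h(3, o(1)), -7)*(-37) - 11 = (2*(15 - 1*3)/(-7 + (15 - 1*3)))*(-37) - 11 = (2*(15 - 3)/(-7 + (15 - 3)))*(-37) - 11 = (2*12/(-7 + 12))*(-37) - 11 = (2*12/5)*(-37) - 11 = (2*12*(1/5))*(-37) - 11 = (24/5)*(-37) - 11 = -888/5 - 11 = -943/5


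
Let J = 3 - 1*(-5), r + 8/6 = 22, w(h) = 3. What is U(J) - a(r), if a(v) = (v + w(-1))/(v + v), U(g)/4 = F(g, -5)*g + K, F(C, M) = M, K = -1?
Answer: -20407/124 ≈ -164.57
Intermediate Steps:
r = 62/3 (r = -4/3 + 22 = 62/3 ≈ 20.667)
J = 8 (J = 3 + 5 = 8)
U(g) = -4 - 20*g (U(g) = 4*(-5*g - 1) = 4*(-1 - 5*g) = -4 - 20*g)
a(v) = (3 + v)/(2*v) (a(v) = (v + 3)/(v + v) = (3 + v)/((2*v)) = (3 + v)*(1/(2*v)) = (3 + v)/(2*v))
U(J) - a(r) = (-4 - 20*8) - (3 + 62/3)/(2*62/3) = (-4 - 160) - 3*71/(2*62*3) = -164 - 1*71/124 = -164 - 71/124 = -20407/124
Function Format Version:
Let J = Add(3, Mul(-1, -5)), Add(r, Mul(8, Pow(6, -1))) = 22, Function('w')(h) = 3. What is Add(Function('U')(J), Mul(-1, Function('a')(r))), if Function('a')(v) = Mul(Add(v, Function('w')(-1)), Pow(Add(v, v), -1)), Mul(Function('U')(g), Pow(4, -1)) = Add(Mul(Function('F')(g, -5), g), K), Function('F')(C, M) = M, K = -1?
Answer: Rational(-20407, 124) ≈ -164.57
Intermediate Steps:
r = Rational(62, 3) (r = Add(Rational(-4, 3), 22) = Rational(62, 3) ≈ 20.667)
J = 8 (J = Add(3, 5) = 8)
Function('U')(g) = Add(-4, Mul(-20, g)) (Function('U')(g) = Mul(4, Add(Mul(-5, g), -1)) = Mul(4, Add(-1, Mul(-5, g))) = Add(-4, Mul(-20, g)))
Function('a')(v) = Mul(Rational(1, 2), Pow(v, -1), Add(3, v)) (Function('a')(v) = Mul(Add(v, 3), Pow(Add(v, v), -1)) = Mul(Add(3, v), Pow(Mul(2, v), -1)) = Mul(Add(3, v), Mul(Rational(1, 2), Pow(v, -1))) = Mul(Rational(1, 2), Pow(v, -1), Add(3, v)))
Add(Function('U')(J), Mul(-1, Function('a')(r))) = Add(Add(-4, Mul(-20, 8)), Mul(-1, Mul(Rational(1, 2), Pow(Rational(62, 3), -1), Add(3, Rational(62, 3))))) = Add(Add(-4, -160), Mul(-1, Mul(Rational(1, 2), Rational(3, 62), Rational(71, 3)))) = Add(-164, Mul(-1, Rational(71, 124))) = Add(-164, Rational(-71, 124)) = Rational(-20407, 124)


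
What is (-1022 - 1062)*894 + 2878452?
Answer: 1015356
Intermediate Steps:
(-1022 - 1062)*894 + 2878452 = -2084*894 + 2878452 = -1863096 + 2878452 = 1015356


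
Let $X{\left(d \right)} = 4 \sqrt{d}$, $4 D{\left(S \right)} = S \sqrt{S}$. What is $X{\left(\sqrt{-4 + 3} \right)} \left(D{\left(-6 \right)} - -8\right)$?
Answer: $\sqrt[4]{-1} \left(32 - 6 i \sqrt{6}\right) \approx 33.02 + 12.235 i$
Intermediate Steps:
$D{\left(S \right)} = \frac{S^{\frac{3}{2}}}{4}$ ($D{\left(S \right)} = \frac{S \sqrt{S}}{4} = \frac{S^{\frac{3}{2}}}{4}$)
$X{\left(\sqrt{-4 + 3} \right)} \left(D{\left(-6 \right)} - -8\right) = 4 \sqrt{\sqrt{-4 + 3}} \left(\frac{\left(-6\right)^{\frac{3}{2}}}{4} - -8\right) = 4 \sqrt{\sqrt{-1}} \left(\frac{\left(-6\right) i \sqrt{6}}{4} + 8\right) = 4 \sqrt{i} \left(- \frac{3 i \sqrt{6}}{2} + 8\right) = 4 \sqrt{i} \left(8 - \frac{3 i \sqrt{6}}{2}\right)$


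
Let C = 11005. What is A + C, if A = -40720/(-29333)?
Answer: 322850385/29333 ≈ 11006.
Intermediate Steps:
A = 40720/29333 (A = -40720*(-1/29333) = 40720/29333 ≈ 1.3882)
A + C = 40720/29333 + 11005 = 322850385/29333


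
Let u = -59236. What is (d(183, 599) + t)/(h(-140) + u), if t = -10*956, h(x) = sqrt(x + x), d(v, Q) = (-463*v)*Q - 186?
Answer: 751740633353/877225994 + 50762417*I*sqrt(70)/1754451988 ≈ 856.95 + 0.24207*I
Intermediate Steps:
d(v, Q) = -186 - 463*Q*v (d(v, Q) = -463*Q*v - 186 = -186 - 463*Q*v)
h(x) = sqrt(2)*sqrt(x) (h(x) = sqrt(2*x) = sqrt(2)*sqrt(x))
t = -9560
(d(183, 599) + t)/(h(-140) + u) = ((-186 - 463*599*183) - 9560)/(sqrt(2)*sqrt(-140) - 59236) = ((-186 - 50752671) - 9560)/(sqrt(2)*(2*I*sqrt(35)) - 59236) = (-50752857 - 9560)/(2*I*sqrt(70) - 59236) = -50762417/(-59236 + 2*I*sqrt(70))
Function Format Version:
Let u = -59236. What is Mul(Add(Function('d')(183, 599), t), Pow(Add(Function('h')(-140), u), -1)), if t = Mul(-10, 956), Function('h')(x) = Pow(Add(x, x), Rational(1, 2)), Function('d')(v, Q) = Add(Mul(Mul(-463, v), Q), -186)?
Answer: Add(Rational(751740633353, 877225994), Mul(Rational(50762417, 1754451988), I, Pow(70, Rational(1, 2)))) ≈ Add(856.95, Mul(0.24207, I))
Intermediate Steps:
Function('d')(v, Q) = Add(-186, Mul(-463, Q, v)) (Function('d')(v, Q) = Add(Mul(-463, Q, v), -186) = Add(-186, Mul(-463, Q, v)))
Function('h')(x) = Mul(Pow(2, Rational(1, 2)), Pow(x, Rational(1, 2))) (Function('h')(x) = Pow(Mul(2, x), Rational(1, 2)) = Mul(Pow(2, Rational(1, 2)), Pow(x, Rational(1, 2))))
t = -9560
Mul(Add(Function('d')(183, 599), t), Pow(Add(Function('h')(-140), u), -1)) = Mul(Add(Add(-186, Mul(-463, 599, 183)), -9560), Pow(Add(Mul(Pow(2, Rational(1, 2)), Pow(-140, Rational(1, 2))), -59236), -1)) = Mul(Add(Add(-186, -50752671), -9560), Pow(Add(Mul(Pow(2, Rational(1, 2)), Mul(2, I, Pow(35, Rational(1, 2)))), -59236), -1)) = Mul(Add(-50752857, -9560), Pow(Add(Mul(2, I, Pow(70, Rational(1, 2))), -59236), -1)) = Mul(-50762417, Pow(Add(-59236, Mul(2, I, Pow(70, Rational(1, 2)))), -1))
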